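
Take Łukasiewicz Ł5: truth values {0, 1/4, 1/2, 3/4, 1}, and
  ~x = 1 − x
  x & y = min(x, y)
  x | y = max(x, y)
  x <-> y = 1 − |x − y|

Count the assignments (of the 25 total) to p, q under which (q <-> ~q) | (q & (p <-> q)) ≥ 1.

value 1: 6 assignments (counts)
value 3/4: 4 assignments
value 1/2: 8 assignments
value 1/4: 1 assignment
value 0: 6 assignments
So 6 of the 25 assignments meet the threshold.

6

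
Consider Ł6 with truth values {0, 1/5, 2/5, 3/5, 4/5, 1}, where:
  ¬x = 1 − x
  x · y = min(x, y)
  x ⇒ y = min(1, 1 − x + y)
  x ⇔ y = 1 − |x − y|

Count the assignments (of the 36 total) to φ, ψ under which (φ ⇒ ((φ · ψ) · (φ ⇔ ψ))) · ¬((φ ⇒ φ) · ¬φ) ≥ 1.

value 1: 1 assignment (counts)
value 4/5: 4 assignments
value 3/5: 7 assignments
value 2/5: 9 assignments
value 1/5: 8 assignments
value 0: 7 assignments
So 1 of the 36 assignments meets the threshold.

1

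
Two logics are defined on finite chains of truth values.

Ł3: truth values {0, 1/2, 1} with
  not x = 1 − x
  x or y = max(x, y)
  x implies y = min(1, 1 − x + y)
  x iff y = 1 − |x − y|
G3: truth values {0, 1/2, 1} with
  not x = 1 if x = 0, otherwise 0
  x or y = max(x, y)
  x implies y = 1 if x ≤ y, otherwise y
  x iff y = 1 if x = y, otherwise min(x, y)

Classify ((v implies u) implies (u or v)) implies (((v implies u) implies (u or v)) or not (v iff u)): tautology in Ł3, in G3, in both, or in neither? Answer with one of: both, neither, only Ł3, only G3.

both

In Ł3: every assignment gives 1 — tautology.
In G3: every assignment gives 1 — tautology.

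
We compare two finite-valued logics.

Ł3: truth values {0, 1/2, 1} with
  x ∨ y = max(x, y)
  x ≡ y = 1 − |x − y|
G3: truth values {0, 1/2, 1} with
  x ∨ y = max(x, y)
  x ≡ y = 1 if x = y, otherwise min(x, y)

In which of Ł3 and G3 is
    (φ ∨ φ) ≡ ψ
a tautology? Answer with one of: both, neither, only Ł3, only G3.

neither

In Ł3: at φ = 0, ψ = 1/2 the value is 1/2 — not a tautology.
In G3: at φ = 0, ψ = 1/2 the value is 0 — not a tautology.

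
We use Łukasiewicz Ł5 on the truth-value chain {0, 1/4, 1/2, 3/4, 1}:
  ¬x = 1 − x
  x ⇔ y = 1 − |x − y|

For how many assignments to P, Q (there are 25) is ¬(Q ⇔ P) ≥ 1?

2

value 1: 2 assignments (counts)
value 3/4: 4 assignments
value 1/2: 6 assignments
value 1/4: 8 assignments
value 0: 5 assignments
So 2 of the 25 assignments meet the threshold.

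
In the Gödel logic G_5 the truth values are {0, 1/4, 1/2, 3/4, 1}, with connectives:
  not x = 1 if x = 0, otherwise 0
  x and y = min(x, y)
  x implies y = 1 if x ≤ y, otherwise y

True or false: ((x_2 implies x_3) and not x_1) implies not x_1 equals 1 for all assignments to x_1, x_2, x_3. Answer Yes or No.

Yes

At x_1 = 1/4, x_2 = 3/4, x_3 = 3/4, for instance:
x_2 implies x_3 = 3/4 implies 3/4 = 1
not x_1 = not 1/4 = 0
(x_2 implies x_3) and not x_1 = 1 and 0 = 0
((x_2 implies x_3) and not x_1) implies not x_1 = 0 implies 0 = 1
and checking the remaining 124 assignments likewise gives ≥ 1 in every case.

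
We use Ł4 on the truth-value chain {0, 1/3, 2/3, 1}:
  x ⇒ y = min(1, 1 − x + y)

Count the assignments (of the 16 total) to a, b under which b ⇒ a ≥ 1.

a = 0, b = 0 ↦ 1  ≥
a = 0, b = 1/3 ↦ 2/3  <
a = 0, b = 2/3 ↦ 1/3  <
a = 0, b = 1 ↦ 0  <
a = 1/3, b = 0 ↦ 1  ≥
a = 1/3, b = 1/3 ↦ 1  ≥
a = 1/3, b = 2/3 ↦ 2/3  <
a = 1/3, b = 1 ↦ 1/3  <
a = 2/3, b = 0 ↦ 1  ≥
a = 2/3, b = 1/3 ↦ 1  ≥
a = 2/3, b = 2/3 ↦ 1  ≥
a = 2/3, b = 1 ↦ 2/3  <
a = 1, b = 0 ↦ 1  ≥
a = 1, b = 1/3 ↦ 1  ≥
a = 1, b = 2/3 ↦ 1  ≥
a = 1, b = 1 ↦ 1  ≥
So 10 of the 16 assignments meet the threshold.

10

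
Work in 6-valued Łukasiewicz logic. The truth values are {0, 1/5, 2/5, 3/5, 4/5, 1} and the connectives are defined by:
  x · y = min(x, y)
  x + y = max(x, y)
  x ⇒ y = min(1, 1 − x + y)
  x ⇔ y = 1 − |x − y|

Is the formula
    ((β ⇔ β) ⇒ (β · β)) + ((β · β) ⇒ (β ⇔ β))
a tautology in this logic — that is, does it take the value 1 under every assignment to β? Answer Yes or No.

Yes

β = 0 ↦ 1
β = 1/5 ↦ 1
β = 2/5 ↦ 1
β = 3/5 ↦ 1
β = 4/5 ↦ 1
β = 1 ↦ 1
Every assignment gives a value ≥ 1.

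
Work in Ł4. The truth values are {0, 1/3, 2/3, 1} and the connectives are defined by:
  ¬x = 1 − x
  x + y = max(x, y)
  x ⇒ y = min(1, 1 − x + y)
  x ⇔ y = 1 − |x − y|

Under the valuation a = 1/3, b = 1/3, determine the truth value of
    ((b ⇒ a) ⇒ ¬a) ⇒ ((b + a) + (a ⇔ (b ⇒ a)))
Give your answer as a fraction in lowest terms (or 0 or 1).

b ⇒ a = 1/3 ⇒ 1/3 = 1
¬a = ¬1/3 = 2/3
(b ⇒ a) ⇒ ¬a = 1 ⇒ 2/3 = 2/3
b + a = 1/3 + 1/3 = 1/3
b ⇒ a = 1/3 ⇒ 1/3 = 1
a ⇔ (b ⇒ a) = 1/3 ⇔ 1 = 1/3
(b + a) + (a ⇔ (b ⇒ a)) = 1/3 + 1/3 = 1/3
((b ⇒ a) ⇒ ¬a) ⇒ ((b + a) + (a ⇔ (b ⇒ a))) = 2/3 ⇒ 1/3 = 2/3

2/3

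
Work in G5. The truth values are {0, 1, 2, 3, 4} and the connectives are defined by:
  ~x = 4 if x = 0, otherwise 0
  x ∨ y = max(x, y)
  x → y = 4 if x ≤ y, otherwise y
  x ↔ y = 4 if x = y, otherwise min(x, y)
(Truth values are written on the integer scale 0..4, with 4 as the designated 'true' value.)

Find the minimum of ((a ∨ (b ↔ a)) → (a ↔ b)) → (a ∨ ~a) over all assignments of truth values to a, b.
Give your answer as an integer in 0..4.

1

Take a = 1, b = 1:
b ↔ a = 1 ↔ 1 = 4
a ∨ (b ↔ a) = 1 ∨ 4 = 4
a ↔ b = 1 ↔ 1 = 4
(a ∨ (b ↔ a)) → (a ↔ b) = 4 → 4 = 4
~a = ~1 = 0
a ∨ ~a = 1 ∨ 0 = 1
((a ∨ (b ↔ a)) → (a ↔ b)) → (a ∨ ~a) = 4 → 1 = 1
No assignment yields a value below 1, so this is the minimum.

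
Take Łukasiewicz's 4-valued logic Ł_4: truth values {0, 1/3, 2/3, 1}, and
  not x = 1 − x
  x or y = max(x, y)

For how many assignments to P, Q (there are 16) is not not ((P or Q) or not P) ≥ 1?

10

P = 0, Q = 0 ↦ 1  ≥
P = 0, Q = 1/3 ↦ 1  ≥
P = 0, Q = 2/3 ↦ 1  ≥
P = 0, Q = 1 ↦ 1  ≥
P = 1/3, Q = 0 ↦ 2/3  <
P = 1/3, Q = 1/3 ↦ 2/3  <
P = 1/3, Q = 2/3 ↦ 2/3  <
P = 1/3, Q = 1 ↦ 1  ≥
P = 2/3, Q = 0 ↦ 2/3  <
P = 2/3, Q = 1/3 ↦ 2/3  <
P = 2/3, Q = 2/3 ↦ 2/3  <
P = 2/3, Q = 1 ↦ 1  ≥
P = 1, Q = 0 ↦ 1  ≥
P = 1, Q = 1/3 ↦ 1  ≥
P = 1, Q = 2/3 ↦ 1  ≥
P = 1, Q = 1 ↦ 1  ≥
So 10 of the 16 assignments meet the threshold.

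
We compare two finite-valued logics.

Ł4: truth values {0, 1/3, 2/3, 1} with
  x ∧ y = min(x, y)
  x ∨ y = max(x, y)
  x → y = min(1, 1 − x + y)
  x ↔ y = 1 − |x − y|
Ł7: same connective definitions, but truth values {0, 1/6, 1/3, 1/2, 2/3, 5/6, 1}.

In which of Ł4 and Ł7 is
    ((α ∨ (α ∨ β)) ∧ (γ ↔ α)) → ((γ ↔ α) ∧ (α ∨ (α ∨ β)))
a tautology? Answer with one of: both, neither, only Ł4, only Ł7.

both

In Ł4: every assignment gives 1 — tautology.
In Ł7: every assignment gives 1 — tautology.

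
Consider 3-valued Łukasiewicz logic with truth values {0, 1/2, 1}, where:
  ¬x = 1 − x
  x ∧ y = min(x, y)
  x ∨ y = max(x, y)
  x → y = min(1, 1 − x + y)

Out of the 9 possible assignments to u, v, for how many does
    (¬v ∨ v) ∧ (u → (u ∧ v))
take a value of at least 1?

4

u = 0, v = 0 ↦ 1  ≥
u = 0, v = 1/2 ↦ 1/2  <
u = 0, v = 1 ↦ 1  ≥
u = 1/2, v = 0 ↦ 1/2  <
u = 1/2, v = 1/2 ↦ 1/2  <
u = 1/2, v = 1 ↦ 1  ≥
u = 1, v = 0 ↦ 0  <
u = 1, v = 1/2 ↦ 1/2  <
u = 1, v = 1 ↦ 1  ≥
So 4 of the 9 assignments meet the threshold.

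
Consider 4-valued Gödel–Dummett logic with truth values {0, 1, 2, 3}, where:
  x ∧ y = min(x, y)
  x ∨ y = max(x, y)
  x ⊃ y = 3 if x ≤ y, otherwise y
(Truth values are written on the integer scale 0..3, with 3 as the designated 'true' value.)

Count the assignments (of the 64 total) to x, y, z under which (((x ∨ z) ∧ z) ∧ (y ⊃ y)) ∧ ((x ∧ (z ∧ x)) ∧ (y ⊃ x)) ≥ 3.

value 3: 4 assignments (counts)
value 2: 12 assignments
value 1: 20 assignments
value 0: 28 assignments
So 4 of the 64 assignments meet the threshold.

4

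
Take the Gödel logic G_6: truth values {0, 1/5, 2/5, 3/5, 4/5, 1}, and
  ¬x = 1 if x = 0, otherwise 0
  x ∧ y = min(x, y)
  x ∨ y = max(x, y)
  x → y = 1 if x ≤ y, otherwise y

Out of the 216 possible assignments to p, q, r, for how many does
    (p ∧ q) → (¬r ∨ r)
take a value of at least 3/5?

191

value 1: 186 assignments (counts)
value 4/5: 1 assignment (counts)
value 3/5: 4 assignments (counts)
value 2/5: 9 assignments
value 1/5: 16 assignments
So 191 of the 216 assignments meet the threshold.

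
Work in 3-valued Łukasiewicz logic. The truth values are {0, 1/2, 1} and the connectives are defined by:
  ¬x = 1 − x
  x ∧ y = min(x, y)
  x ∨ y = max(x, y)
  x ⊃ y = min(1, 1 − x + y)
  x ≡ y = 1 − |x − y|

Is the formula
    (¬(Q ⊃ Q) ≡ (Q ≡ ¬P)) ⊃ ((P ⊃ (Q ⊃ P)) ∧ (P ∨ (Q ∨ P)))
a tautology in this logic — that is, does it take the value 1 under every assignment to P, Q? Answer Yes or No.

No

Counterexample: take P = 0, Q = 0.
Q ⊃ Q = 0 ⊃ 0 = 1
¬(Q ⊃ Q) = ¬1 = 0
¬P = ¬0 = 1
Q ≡ ¬P = 0 ≡ 1 = 0
¬(Q ⊃ Q) ≡ (Q ≡ ¬P) = 0 ≡ 0 = 1
Q ⊃ P = 0 ⊃ 0 = 1
P ⊃ (Q ⊃ P) = 0 ⊃ 1 = 1
Q ∨ P = 0 ∨ 0 = 0
P ∨ (Q ∨ P) = 0 ∨ 0 = 0
(P ⊃ (Q ⊃ P)) ∧ (P ∨ (Q ∨ P)) = 1 ∧ 0 = 0
(¬(Q ⊃ Q) ≡ (Q ≡ ¬P)) ⊃ ((P ⊃ (Q ⊃ P)) ∧ (P ∨ (Q ∨ P))) = 1 ⊃ 0 = 0
This gives 0 ≠ 1.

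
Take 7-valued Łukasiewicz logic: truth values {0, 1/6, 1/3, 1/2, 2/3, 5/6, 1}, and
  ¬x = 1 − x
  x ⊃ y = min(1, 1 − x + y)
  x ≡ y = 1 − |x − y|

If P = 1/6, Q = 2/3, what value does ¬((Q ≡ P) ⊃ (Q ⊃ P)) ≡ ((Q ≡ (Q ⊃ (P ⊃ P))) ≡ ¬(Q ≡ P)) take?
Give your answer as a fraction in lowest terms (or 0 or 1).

Q ≡ P = 2/3 ≡ 1/6 = 1/2
Q ⊃ P = 2/3 ⊃ 1/6 = 1/2
(Q ≡ P) ⊃ (Q ⊃ P) = 1/2 ⊃ 1/2 = 1
¬((Q ≡ P) ⊃ (Q ⊃ P)) = ¬1 = 0
P ⊃ P = 1/6 ⊃ 1/6 = 1
Q ⊃ (P ⊃ P) = 2/3 ⊃ 1 = 1
Q ≡ (Q ⊃ (P ⊃ P)) = 2/3 ≡ 1 = 2/3
Q ≡ P = 2/3 ≡ 1/6 = 1/2
¬(Q ≡ P) = ¬1/2 = 1/2
(Q ≡ (Q ⊃ (P ⊃ P))) ≡ ¬(Q ≡ P) = 2/3 ≡ 1/2 = 5/6
¬((Q ≡ P) ⊃ (Q ⊃ P)) ≡ ((Q ≡ (Q ⊃ (P ⊃ P))) ≡ ¬(Q ≡ P)) = 0 ≡ 5/6 = 1/6

1/6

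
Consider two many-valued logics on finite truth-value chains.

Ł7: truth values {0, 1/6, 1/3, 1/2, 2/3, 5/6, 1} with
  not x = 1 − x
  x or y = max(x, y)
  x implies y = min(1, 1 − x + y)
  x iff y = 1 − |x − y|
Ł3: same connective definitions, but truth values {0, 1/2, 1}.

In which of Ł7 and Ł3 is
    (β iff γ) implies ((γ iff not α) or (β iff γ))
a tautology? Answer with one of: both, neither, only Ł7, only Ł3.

both

In Ł7: every assignment gives 1 — tautology.
In Ł3: every assignment gives 1 — tautology.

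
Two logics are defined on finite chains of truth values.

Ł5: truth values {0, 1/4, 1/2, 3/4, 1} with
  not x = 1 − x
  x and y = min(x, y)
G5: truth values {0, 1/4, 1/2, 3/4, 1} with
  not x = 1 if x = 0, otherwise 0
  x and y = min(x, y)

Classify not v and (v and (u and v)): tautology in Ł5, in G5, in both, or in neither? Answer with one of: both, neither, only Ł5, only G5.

neither

In Ł5: at u = 0, v = 0 the value is 0 — not a tautology.
In G5: at u = 0, v = 0 the value is 0 — not a tautology.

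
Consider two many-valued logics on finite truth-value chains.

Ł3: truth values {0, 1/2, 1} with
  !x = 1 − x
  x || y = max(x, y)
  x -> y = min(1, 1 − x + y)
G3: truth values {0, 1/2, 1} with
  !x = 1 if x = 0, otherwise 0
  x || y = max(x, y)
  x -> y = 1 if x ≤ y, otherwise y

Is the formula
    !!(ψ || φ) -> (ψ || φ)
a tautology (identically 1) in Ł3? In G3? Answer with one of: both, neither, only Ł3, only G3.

In Ł3: every assignment gives 1 — tautology.
In G3: at φ = 0, ψ = 1/2 the value is 1/2 — not a tautology.

only Ł3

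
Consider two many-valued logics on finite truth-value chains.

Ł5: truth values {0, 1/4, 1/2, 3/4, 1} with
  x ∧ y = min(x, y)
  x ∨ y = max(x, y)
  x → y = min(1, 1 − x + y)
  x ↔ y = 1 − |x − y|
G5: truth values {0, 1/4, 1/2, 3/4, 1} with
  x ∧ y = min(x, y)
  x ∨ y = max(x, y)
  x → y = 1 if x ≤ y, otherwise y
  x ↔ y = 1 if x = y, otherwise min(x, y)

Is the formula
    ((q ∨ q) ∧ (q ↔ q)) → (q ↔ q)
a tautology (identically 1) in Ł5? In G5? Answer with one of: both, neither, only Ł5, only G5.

In Ł5: every assignment gives 1 — tautology.
In G5: every assignment gives 1 — tautology.

both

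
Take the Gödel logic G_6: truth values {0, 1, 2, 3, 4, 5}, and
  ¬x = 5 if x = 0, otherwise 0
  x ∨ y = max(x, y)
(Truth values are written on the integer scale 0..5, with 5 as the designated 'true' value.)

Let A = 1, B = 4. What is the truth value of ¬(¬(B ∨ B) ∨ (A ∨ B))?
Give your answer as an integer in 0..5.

B ∨ B = 4 ∨ 4 = 4
¬(B ∨ B) = ¬4 = 0
A ∨ B = 1 ∨ 4 = 4
¬(B ∨ B) ∨ (A ∨ B) = 0 ∨ 4 = 4
¬(¬(B ∨ B) ∨ (A ∨ B)) = ¬4 = 0

0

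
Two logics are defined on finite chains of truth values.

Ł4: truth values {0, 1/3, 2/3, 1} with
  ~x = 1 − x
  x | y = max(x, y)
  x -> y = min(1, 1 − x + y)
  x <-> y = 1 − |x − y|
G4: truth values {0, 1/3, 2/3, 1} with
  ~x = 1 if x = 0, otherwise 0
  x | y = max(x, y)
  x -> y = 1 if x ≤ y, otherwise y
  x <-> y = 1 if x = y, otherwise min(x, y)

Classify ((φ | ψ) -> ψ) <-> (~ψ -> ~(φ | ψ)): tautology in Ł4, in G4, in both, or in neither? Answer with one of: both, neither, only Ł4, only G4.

only Ł4

In Ł4: every assignment gives 1 — tautology.
In G4: at φ = 2/3, ψ = 1/3 the value is 1/3 — not a tautology.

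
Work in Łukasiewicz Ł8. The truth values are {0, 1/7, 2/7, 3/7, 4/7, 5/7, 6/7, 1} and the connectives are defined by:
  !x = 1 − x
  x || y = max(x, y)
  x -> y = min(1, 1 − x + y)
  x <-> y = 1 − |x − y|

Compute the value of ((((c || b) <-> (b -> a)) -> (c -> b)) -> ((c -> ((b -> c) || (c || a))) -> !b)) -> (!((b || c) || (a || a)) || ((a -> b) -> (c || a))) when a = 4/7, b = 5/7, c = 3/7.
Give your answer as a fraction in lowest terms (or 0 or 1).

1

c || b = 3/7 || 5/7 = 5/7
b -> a = 5/7 -> 4/7 = 6/7
(c || b) <-> (b -> a) = 5/7 <-> 6/7 = 6/7
c -> b = 3/7 -> 5/7 = 1
((c || b) <-> (b -> a)) -> (c -> b) = 6/7 -> 1 = 1
b -> c = 5/7 -> 3/7 = 5/7
c || a = 3/7 || 4/7 = 4/7
(b -> c) || (c || a) = 5/7 || 4/7 = 5/7
c -> ((b -> c) || (c || a)) = 3/7 -> 5/7 = 1
!b = !5/7 = 2/7
(c -> ((b -> c) || (c || a))) -> !b = 1 -> 2/7 = 2/7
(((c || b) <-> (b -> a)) -> (c -> b)) -> ((c -> ((b -> c) || (c || a))) -> !b) = 1 -> 2/7 = 2/7
b || c = 5/7 || 3/7 = 5/7
a || a = 4/7 || 4/7 = 4/7
(b || c) || (a || a) = 5/7 || 4/7 = 5/7
!((b || c) || (a || a)) = !5/7 = 2/7
a -> b = 4/7 -> 5/7 = 1
c || a = 3/7 || 4/7 = 4/7
(a -> b) -> (c || a) = 1 -> 4/7 = 4/7
!((b || c) || (a || a)) || ((a -> b) -> (c || a)) = 2/7 || 4/7 = 4/7
((((c || b) <-> (b -> a)) -> (c -> b)) -> ((c -> ((b -> c) || (c || a))) -> !b)) -> (!((b || c) || (a || a)) || ((a -> b) -> (c || a))) = 2/7 -> 4/7 = 1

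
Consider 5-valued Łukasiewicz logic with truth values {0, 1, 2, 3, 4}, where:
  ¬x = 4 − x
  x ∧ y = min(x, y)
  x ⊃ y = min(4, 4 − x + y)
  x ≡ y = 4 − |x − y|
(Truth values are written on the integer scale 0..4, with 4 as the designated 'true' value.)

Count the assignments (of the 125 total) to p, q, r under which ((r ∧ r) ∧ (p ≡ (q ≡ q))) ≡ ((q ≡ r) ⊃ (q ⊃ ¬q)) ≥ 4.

value 4: 10 assignments (counts)
value 3: 21 assignments
value 2: 26 assignments
value 1: 29 assignments
value 0: 39 assignments
So 10 of the 125 assignments meet the threshold.

10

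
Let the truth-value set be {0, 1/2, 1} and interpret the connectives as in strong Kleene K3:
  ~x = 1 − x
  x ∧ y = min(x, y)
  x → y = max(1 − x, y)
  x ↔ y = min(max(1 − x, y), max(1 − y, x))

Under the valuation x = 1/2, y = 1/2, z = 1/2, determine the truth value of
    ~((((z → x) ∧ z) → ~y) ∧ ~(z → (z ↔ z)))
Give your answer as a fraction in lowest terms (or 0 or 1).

z → x = 1/2 → 1/2 = 1/2
(z → x) ∧ z = 1/2 ∧ 1/2 = 1/2
~y = ~1/2 = 1/2
((z → x) ∧ z) → ~y = 1/2 → 1/2 = 1/2
z ↔ z = 1/2 ↔ 1/2 = 1/2
z → (z ↔ z) = 1/2 → 1/2 = 1/2
~(z → (z ↔ z)) = ~1/2 = 1/2
(((z → x) ∧ z) → ~y) ∧ ~(z → (z ↔ z)) = 1/2 ∧ 1/2 = 1/2
~((((z → x) ∧ z) → ~y) ∧ ~(z → (z ↔ z))) = ~1/2 = 1/2

1/2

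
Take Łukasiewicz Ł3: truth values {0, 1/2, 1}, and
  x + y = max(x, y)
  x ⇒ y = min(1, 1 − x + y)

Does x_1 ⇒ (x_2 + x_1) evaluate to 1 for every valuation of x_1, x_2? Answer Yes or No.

Yes

x_1 = 0, x_2 = 0 ↦ 1
x_1 = 0, x_2 = 1/2 ↦ 1
x_1 = 0, x_2 = 1 ↦ 1
x_1 = 1/2, x_2 = 0 ↦ 1
x_1 = 1/2, x_2 = 1/2 ↦ 1
x_1 = 1/2, x_2 = 1 ↦ 1
x_1 = 1, x_2 = 0 ↦ 1
x_1 = 1, x_2 = 1/2 ↦ 1
x_1 = 1, x_2 = 1 ↦ 1
Every assignment gives a value ≥ 1.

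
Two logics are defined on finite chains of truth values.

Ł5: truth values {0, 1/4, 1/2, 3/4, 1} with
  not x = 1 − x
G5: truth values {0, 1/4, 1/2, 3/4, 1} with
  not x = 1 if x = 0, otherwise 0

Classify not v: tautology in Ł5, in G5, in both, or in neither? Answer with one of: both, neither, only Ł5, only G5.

In Ł5: at v = 1/4 the value is 3/4 — not a tautology.
In G5: at v = 1/4 the value is 0 — not a tautology.

neither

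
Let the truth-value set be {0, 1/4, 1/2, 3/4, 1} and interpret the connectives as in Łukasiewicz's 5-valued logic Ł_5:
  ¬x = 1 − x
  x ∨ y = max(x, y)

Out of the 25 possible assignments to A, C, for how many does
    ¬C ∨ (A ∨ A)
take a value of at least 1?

9

value 1: 9 assignments (counts)
value 3/4: 7 assignments
value 1/2: 5 assignments
value 1/4: 3 assignments
value 0: 1 assignment
So 9 of the 25 assignments meet the threshold.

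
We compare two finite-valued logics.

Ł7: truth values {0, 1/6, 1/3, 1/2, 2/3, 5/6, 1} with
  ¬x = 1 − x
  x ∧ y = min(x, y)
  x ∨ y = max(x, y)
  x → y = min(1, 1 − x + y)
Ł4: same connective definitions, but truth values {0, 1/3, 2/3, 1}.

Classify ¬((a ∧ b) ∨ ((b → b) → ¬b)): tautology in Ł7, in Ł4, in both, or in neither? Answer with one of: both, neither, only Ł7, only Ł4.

In Ł7: at a = 0, b = 0 the value is 0 — not a tautology.
In Ł4: at a = 0, b = 0 the value is 0 — not a tautology.

neither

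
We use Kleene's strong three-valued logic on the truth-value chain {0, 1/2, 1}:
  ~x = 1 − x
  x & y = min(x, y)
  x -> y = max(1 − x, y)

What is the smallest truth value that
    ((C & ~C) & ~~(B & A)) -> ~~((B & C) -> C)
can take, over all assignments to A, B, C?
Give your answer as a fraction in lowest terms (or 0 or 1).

Take A = 1/2, B = 1/2, C = 1/2:
~C = ~1/2 = 1/2
C & ~C = 1/2 & 1/2 = 1/2
B & A = 1/2 & 1/2 = 1/2
~(B & A) = ~1/2 = 1/2
~~(B & A) = ~1/2 = 1/2
(C & ~C) & ~~(B & A) = 1/2 & 1/2 = 1/2
B & C = 1/2 & 1/2 = 1/2
(B & C) -> C = 1/2 -> 1/2 = 1/2
~((B & C) -> C) = ~1/2 = 1/2
~~((B & C) -> C) = ~1/2 = 1/2
((C & ~C) & ~~(B & A)) -> ~~((B & C) -> C) = 1/2 -> 1/2 = 1/2
No assignment yields a value below 1/2, so this is the minimum.

1/2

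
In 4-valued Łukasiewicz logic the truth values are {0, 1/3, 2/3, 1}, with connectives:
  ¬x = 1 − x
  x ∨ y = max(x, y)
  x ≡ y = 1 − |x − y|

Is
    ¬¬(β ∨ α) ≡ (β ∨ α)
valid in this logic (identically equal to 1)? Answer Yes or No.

Yes

α = 0, β = 0 ↦ 1
α = 0, β = 1/3 ↦ 1
α = 0, β = 2/3 ↦ 1
α = 0, β = 1 ↦ 1
α = 1/3, β = 0 ↦ 1
α = 1/3, β = 1/3 ↦ 1
α = 1/3, β = 2/3 ↦ 1
α = 1/3, β = 1 ↦ 1
α = 2/3, β = 0 ↦ 1
α = 2/3, β = 1/3 ↦ 1
α = 2/3, β = 2/3 ↦ 1
α = 2/3, β = 1 ↦ 1
α = 1, β = 0 ↦ 1
α = 1, β = 1/3 ↦ 1
α = 1, β = 2/3 ↦ 1
α = 1, β = 1 ↦ 1
Every assignment gives a value ≥ 1.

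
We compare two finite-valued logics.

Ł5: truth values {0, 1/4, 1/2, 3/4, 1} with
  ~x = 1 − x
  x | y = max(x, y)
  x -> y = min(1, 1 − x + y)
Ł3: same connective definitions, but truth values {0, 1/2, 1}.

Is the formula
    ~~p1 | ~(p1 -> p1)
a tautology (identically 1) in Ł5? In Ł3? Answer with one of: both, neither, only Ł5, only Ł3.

neither

In Ł5: at p1 = 0 the value is 0 — not a tautology.
In Ł3: at p1 = 0 the value is 0 — not a tautology.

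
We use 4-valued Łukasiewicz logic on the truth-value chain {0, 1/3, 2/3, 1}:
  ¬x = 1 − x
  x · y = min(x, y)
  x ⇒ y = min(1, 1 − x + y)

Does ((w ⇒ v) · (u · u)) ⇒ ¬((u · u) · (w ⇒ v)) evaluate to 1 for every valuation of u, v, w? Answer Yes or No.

No

Counterexample: take u = 2/3, v = 0, w = 0.
w ⇒ v = 0 ⇒ 0 = 1
u · u = 2/3 · 2/3 = 2/3
(w ⇒ v) · (u · u) = 1 · 2/3 = 2/3
(u · u) · (w ⇒ v) = 2/3 · 1 = 2/3
¬((u · u) · (w ⇒ v)) = ¬2/3 = 1/3
((w ⇒ v) · (u · u)) ⇒ ¬((u · u) · (w ⇒ v)) = 2/3 ⇒ 1/3 = 2/3
This gives 2/3 ≠ 1.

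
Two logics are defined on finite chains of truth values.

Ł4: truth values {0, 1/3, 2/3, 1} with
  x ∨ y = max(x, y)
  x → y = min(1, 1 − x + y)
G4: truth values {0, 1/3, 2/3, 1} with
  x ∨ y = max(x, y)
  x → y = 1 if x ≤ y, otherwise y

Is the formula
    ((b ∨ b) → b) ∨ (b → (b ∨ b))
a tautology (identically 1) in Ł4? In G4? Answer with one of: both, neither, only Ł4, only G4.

both

In Ł4: every assignment gives 1 — tautology.
In G4: every assignment gives 1 — tautology.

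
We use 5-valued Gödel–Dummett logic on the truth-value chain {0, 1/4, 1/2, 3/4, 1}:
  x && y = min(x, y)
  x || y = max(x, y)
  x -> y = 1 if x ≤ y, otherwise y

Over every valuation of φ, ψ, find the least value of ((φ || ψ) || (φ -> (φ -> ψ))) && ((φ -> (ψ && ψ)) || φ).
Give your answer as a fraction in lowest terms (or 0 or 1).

1/4

Take φ = 1/4, ψ = 0:
φ || ψ = 1/4 || 0 = 1/4
φ -> ψ = 1/4 -> 0 = 0
φ -> (φ -> ψ) = 1/4 -> 0 = 0
(φ || ψ) || (φ -> (φ -> ψ)) = 1/4 || 0 = 1/4
ψ && ψ = 0 && 0 = 0
φ -> (ψ && ψ) = 1/4 -> 0 = 0
(φ -> (ψ && ψ)) || φ = 0 || 1/4 = 1/4
((φ || ψ) || (φ -> (φ -> ψ))) && ((φ -> (ψ && ψ)) || φ) = 1/4 && 1/4 = 1/4
No assignment yields a value below 1/4, so this is the minimum.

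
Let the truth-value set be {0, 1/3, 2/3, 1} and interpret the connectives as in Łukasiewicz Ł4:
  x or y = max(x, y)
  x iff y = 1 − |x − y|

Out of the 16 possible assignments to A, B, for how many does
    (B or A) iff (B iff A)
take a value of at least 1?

3

A = 0, B = 0 ↦ 0  <
A = 0, B = 1/3 ↦ 2/3  <
A = 0, B = 2/3 ↦ 2/3  <
A = 0, B = 1 ↦ 0  <
A = 1/3, B = 0 ↦ 2/3  <
A = 1/3, B = 1/3 ↦ 1/3  <
A = 1/3, B = 2/3 ↦ 1  ≥
A = 1/3, B = 1 ↦ 1/3  <
A = 2/3, B = 0 ↦ 2/3  <
A = 2/3, B = 1/3 ↦ 1  ≥
A = 2/3, B = 2/3 ↦ 2/3  <
A = 2/3, B = 1 ↦ 2/3  <
A = 1, B = 0 ↦ 0  <
A = 1, B = 1/3 ↦ 1/3  <
A = 1, B = 2/3 ↦ 2/3  <
A = 1, B = 1 ↦ 1  ≥
So 3 of the 16 assignments meet the threshold.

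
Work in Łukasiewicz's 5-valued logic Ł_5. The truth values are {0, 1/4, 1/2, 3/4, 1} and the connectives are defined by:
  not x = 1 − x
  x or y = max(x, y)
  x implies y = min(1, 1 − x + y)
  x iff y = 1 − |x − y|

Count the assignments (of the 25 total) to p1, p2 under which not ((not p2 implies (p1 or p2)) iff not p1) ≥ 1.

value 1: 6 assignments (counts)
value 3/4: 4 assignments
value 1/2: 6 assignments
value 1/4: 5 assignments
value 0: 4 assignments
So 6 of the 25 assignments meet the threshold.

6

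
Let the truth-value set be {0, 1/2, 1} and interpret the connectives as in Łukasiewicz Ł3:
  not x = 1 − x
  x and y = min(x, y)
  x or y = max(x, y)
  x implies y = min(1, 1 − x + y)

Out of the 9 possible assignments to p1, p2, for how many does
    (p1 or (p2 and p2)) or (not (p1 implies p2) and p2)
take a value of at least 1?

p1 = 0, p2 = 0 ↦ 0  <
p1 = 0, p2 = 1/2 ↦ 1/2  <
p1 = 0, p2 = 1 ↦ 1  ≥
p1 = 1/2, p2 = 0 ↦ 1/2  <
p1 = 1/2, p2 = 1/2 ↦ 1/2  <
p1 = 1/2, p2 = 1 ↦ 1  ≥
p1 = 1, p2 = 0 ↦ 1  ≥
p1 = 1, p2 = 1/2 ↦ 1  ≥
p1 = 1, p2 = 1 ↦ 1  ≥
So 5 of the 9 assignments meet the threshold.

5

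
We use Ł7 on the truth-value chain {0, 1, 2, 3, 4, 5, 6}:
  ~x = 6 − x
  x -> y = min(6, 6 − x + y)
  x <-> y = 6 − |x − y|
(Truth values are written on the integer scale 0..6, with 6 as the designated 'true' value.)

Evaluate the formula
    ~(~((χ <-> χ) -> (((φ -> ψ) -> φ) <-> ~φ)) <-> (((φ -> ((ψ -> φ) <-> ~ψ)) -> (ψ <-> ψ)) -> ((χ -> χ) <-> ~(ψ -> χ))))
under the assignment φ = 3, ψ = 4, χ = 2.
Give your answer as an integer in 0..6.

χ <-> χ = 2 <-> 2 = 6
φ -> ψ = 3 -> 4 = 6
(φ -> ψ) -> φ = 6 -> 3 = 3
~φ = ~3 = 3
((φ -> ψ) -> φ) <-> ~φ = 3 <-> 3 = 6
(χ <-> χ) -> (((φ -> ψ) -> φ) <-> ~φ) = 6 -> 6 = 6
~((χ <-> χ) -> (((φ -> ψ) -> φ) <-> ~φ)) = ~6 = 0
ψ -> φ = 4 -> 3 = 5
~ψ = ~4 = 2
(ψ -> φ) <-> ~ψ = 5 <-> 2 = 3
φ -> ((ψ -> φ) <-> ~ψ) = 3 -> 3 = 6
ψ <-> ψ = 4 <-> 4 = 6
(φ -> ((ψ -> φ) <-> ~ψ)) -> (ψ <-> ψ) = 6 -> 6 = 6
χ -> χ = 2 -> 2 = 6
ψ -> χ = 4 -> 2 = 4
~(ψ -> χ) = ~4 = 2
(χ -> χ) <-> ~(ψ -> χ) = 6 <-> 2 = 2
((φ -> ((ψ -> φ) <-> ~ψ)) -> (ψ <-> ψ)) -> ((χ -> χ) <-> ~(ψ -> χ)) = 6 -> 2 = 2
~((χ <-> χ) -> (((φ -> ψ) -> φ) <-> ~φ)) <-> (((φ -> ((ψ -> φ) <-> ~ψ)) -> (ψ <-> ψ)) -> ((χ -> χ) <-> ~(ψ -> χ))) = 0 <-> 2 = 4
~(~((χ <-> χ) -> (((φ -> ψ) -> φ) <-> ~φ)) <-> (((φ -> ((ψ -> φ) <-> ~ψ)) -> (ψ <-> ψ)) -> ((χ -> χ) <-> ~(ψ -> χ)))) = ~4 = 2

2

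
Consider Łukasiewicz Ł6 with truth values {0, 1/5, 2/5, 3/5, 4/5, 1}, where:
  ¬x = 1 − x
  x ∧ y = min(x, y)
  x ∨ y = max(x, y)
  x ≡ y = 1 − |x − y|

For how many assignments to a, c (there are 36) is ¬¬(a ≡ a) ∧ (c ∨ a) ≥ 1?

11

value 1: 11 assignments (counts)
value 4/5: 9 assignments
value 3/5: 7 assignments
value 2/5: 5 assignments
value 1/5: 3 assignments
value 0: 1 assignment
So 11 of the 36 assignments meet the threshold.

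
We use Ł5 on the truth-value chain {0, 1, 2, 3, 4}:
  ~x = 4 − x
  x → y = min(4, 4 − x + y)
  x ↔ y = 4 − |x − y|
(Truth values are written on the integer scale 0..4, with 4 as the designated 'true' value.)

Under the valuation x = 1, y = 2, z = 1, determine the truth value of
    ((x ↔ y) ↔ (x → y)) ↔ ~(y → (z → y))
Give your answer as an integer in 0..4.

1

x ↔ y = 1 ↔ 2 = 3
x → y = 1 → 2 = 4
(x ↔ y) ↔ (x → y) = 3 ↔ 4 = 3
z → y = 1 → 2 = 4
y → (z → y) = 2 → 4 = 4
~(y → (z → y)) = ~4 = 0
((x ↔ y) ↔ (x → y)) ↔ ~(y → (z → y)) = 3 ↔ 0 = 1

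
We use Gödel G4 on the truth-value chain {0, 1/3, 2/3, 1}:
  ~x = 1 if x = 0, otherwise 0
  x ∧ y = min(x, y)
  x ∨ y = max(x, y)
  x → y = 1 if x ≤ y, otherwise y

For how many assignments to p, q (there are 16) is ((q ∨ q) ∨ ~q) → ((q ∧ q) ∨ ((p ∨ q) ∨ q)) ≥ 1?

13

p = 0, q = 0 ↦ 0  <
p = 0, q = 1/3 ↦ 1  ≥
p = 0, q = 2/3 ↦ 1  ≥
p = 0, q = 1 ↦ 1  ≥
p = 1/3, q = 0 ↦ 1/3  <
p = 1/3, q = 1/3 ↦ 1  ≥
p = 1/3, q = 2/3 ↦ 1  ≥
p = 1/3, q = 1 ↦ 1  ≥
p = 2/3, q = 0 ↦ 2/3  <
p = 2/3, q = 1/3 ↦ 1  ≥
p = 2/3, q = 2/3 ↦ 1  ≥
p = 2/3, q = 1 ↦ 1  ≥
p = 1, q = 0 ↦ 1  ≥
p = 1, q = 1/3 ↦ 1  ≥
p = 1, q = 2/3 ↦ 1  ≥
p = 1, q = 1 ↦ 1  ≥
So 13 of the 16 assignments meet the threshold.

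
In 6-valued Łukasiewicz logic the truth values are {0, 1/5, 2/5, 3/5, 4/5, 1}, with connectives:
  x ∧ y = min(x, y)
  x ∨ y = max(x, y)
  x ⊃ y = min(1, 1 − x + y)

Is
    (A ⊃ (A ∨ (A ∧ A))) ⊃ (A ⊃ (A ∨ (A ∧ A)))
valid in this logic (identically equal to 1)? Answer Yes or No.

Yes

A = 0 ↦ 1
A = 1/5 ↦ 1
A = 2/5 ↦ 1
A = 3/5 ↦ 1
A = 4/5 ↦ 1
A = 1 ↦ 1
Every assignment gives a value ≥ 1.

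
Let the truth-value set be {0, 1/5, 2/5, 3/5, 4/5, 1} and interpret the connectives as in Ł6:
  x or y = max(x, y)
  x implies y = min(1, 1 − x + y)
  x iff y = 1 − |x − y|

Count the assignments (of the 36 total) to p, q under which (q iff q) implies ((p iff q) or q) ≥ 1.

11

value 1: 11 assignments (counts)
value 4/5: 12 assignments
value 3/5: 7 assignments
value 2/5: 3 assignments
value 1/5: 2 assignments
value 0: 1 assignment
So 11 of the 36 assignments meet the threshold.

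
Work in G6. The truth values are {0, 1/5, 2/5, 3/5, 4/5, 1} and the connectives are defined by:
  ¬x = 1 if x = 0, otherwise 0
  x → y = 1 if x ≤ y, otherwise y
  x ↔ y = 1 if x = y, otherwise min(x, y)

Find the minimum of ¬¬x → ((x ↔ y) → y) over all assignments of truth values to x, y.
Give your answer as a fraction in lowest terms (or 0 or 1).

1/5

Take x = 1/5, y = 1/5:
¬x = ¬1/5 = 0
¬¬x = ¬0 = 1
x ↔ y = 1/5 ↔ 1/5 = 1
(x ↔ y) → y = 1 → 1/5 = 1/5
¬¬x → ((x ↔ y) → y) = 1 → 1/5 = 1/5
No assignment yields a value below 1/5, so this is the minimum.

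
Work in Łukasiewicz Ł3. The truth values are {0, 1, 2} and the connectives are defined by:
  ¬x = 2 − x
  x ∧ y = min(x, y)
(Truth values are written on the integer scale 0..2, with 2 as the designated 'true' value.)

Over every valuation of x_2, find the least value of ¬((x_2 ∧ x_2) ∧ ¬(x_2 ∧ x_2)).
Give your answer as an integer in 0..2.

Take x_2 = 1:
x_2 ∧ x_2 = 1 ∧ 1 = 1
x_2 ∧ x_2 = 1 ∧ 1 = 1
¬(x_2 ∧ x_2) = ¬1 = 1
(x_2 ∧ x_2) ∧ ¬(x_2 ∧ x_2) = 1 ∧ 1 = 1
¬((x_2 ∧ x_2) ∧ ¬(x_2 ∧ x_2)) = ¬1 = 1
No assignment yields a value below 1, so this is the minimum.

1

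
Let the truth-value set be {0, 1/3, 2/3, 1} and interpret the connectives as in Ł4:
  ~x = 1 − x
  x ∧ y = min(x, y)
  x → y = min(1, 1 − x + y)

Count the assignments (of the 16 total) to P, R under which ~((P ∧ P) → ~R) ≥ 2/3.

P = 0, R = 0 ↦ 0  <
P = 0, R = 1/3 ↦ 0  <
P = 0, R = 2/3 ↦ 0  <
P = 0, R = 1 ↦ 0  <
P = 1/3, R = 0 ↦ 0  <
P = 1/3, R = 1/3 ↦ 0  <
P = 1/3, R = 2/3 ↦ 0  <
P = 1/3, R = 1 ↦ 1/3  <
P = 2/3, R = 0 ↦ 0  <
P = 2/3, R = 1/3 ↦ 0  <
P = 2/3, R = 2/3 ↦ 1/3  <
P = 2/3, R = 1 ↦ 2/3  ≥
P = 1, R = 0 ↦ 0  <
P = 1, R = 1/3 ↦ 1/3  <
P = 1, R = 2/3 ↦ 2/3  ≥
P = 1, R = 1 ↦ 1  ≥
So 3 of the 16 assignments meet the threshold.

3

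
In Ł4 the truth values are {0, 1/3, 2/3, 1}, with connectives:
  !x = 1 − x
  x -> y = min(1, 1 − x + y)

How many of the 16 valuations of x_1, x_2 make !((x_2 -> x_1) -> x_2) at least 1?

x_1 = 0, x_2 = 0 ↦ 1  ≥
x_1 = 0, x_2 = 1/3 ↦ 1/3  <
x_1 = 0, x_2 = 2/3 ↦ 0  <
x_1 = 0, x_2 = 1 ↦ 0  <
x_1 = 1/3, x_2 = 0 ↦ 1  ≥
x_1 = 1/3, x_2 = 1/3 ↦ 2/3  <
x_1 = 1/3, x_2 = 2/3 ↦ 0  <
x_1 = 1/3, x_2 = 1 ↦ 0  <
x_1 = 2/3, x_2 = 0 ↦ 1  ≥
x_1 = 2/3, x_2 = 1/3 ↦ 2/3  <
x_1 = 2/3, x_2 = 2/3 ↦ 1/3  <
x_1 = 2/3, x_2 = 1 ↦ 0  <
x_1 = 1, x_2 = 0 ↦ 1  ≥
x_1 = 1, x_2 = 1/3 ↦ 2/3  <
x_1 = 1, x_2 = 2/3 ↦ 1/3  <
x_1 = 1, x_2 = 1 ↦ 0  <
So 4 of the 16 assignments meet the threshold.

4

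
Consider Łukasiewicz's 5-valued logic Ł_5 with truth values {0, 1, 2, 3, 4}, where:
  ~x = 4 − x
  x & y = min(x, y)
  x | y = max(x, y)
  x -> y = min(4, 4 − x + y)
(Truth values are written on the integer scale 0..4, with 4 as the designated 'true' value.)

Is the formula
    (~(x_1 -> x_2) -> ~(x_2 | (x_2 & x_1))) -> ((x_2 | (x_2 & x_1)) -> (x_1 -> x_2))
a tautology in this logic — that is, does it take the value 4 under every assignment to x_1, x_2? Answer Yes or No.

At x_1 = 3, x_2 = 2, for instance:
x_1 -> x_2 = 3 -> 2 = 3
~(x_1 -> x_2) = ~3 = 1
x_2 & x_1 = 2 & 3 = 2
x_2 | (x_2 & x_1) = 2 | 2 = 2
~(x_2 | (x_2 & x_1)) = ~2 = 2
~(x_1 -> x_2) -> ~(x_2 | (x_2 & x_1)) = 1 -> 2 = 4
(x_2 | (x_2 & x_1)) -> (x_1 -> x_2) = 2 -> 3 = 4
(~(x_1 -> x_2) -> ~(x_2 | (x_2 & x_1))) -> ((x_2 | (x_2 & x_1)) -> (x_1 -> x_2)) = 4 -> 4 = 4
and checking the remaining 24 assignments likewise gives ≥ 4 in every case.

Yes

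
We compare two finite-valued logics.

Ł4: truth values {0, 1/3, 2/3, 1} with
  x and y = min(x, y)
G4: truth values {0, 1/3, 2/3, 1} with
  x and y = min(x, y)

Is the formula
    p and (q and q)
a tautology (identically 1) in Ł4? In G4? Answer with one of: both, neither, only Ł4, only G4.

In Ł4: at p = 0, q = 0 the value is 0 — not a tautology.
In G4: at p = 0, q = 0 the value is 0 — not a tautology.

neither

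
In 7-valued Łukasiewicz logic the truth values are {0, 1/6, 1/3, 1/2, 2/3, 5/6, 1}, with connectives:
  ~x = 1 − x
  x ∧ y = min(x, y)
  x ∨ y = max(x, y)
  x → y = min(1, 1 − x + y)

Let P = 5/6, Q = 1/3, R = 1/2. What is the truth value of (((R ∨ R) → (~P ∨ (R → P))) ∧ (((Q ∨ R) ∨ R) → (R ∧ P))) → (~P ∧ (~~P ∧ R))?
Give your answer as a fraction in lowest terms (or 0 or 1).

1/6

R ∨ R = 1/2 ∨ 1/2 = 1/2
~P = ~5/6 = 1/6
R → P = 1/2 → 5/6 = 1
~P ∨ (R → P) = 1/6 ∨ 1 = 1
(R ∨ R) → (~P ∨ (R → P)) = 1/2 → 1 = 1
Q ∨ R = 1/3 ∨ 1/2 = 1/2
(Q ∨ R) ∨ R = 1/2 ∨ 1/2 = 1/2
R ∧ P = 1/2 ∧ 5/6 = 1/2
((Q ∨ R) ∨ R) → (R ∧ P) = 1/2 → 1/2 = 1
((R ∨ R) → (~P ∨ (R → P))) ∧ (((Q ∨ R) ∨ R) → (R ∧ P)) = 1 ∧ 1 = 1
~P = ~5/6 = 1/6
~P = ~5/6 = 1/6
~~P = ~1/6 = 5/6
~~P ∧ R = 5/6 ∧ 1/2 = 1/2
~P ∧ (~~P ∧ R) = 1/6 ∧ 1/2 = 1/6
(((R ∨ R) → (~P ∨ (R → P))) ∧ (((Q ∨ R) ∨ R) → (R ∧ P))) → (~P ∧ (~~P ∧ R)) = 1 → 1/6 = 1/6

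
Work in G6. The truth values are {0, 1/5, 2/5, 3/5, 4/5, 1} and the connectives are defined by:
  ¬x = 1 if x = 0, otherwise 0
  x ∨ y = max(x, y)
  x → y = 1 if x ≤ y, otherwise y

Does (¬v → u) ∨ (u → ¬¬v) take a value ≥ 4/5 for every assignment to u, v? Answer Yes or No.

Counterexample: take u = 1/5, v = 0.
¬v = ¬0 = 1
¬v → u = 1 → 1/5 = 1/5
¬v = ¬0 = 1
¬¬v = ¬1 = 0
u → ¬¬v = 1/5 → 0 = 0
(¬v → u) ∨ (u → ¬¬v) = 1/5 ∨ 0 = 1/5
This gives 1/5, which is below 4/5.

No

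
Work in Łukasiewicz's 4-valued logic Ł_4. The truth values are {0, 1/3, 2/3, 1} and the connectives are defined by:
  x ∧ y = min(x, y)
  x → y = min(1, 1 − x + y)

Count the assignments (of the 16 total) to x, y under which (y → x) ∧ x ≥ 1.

x = 0, y = 0 ↦ 0  <
x = 0, y = 1/3 ↦ 0  <
x = 0, y = 2/3 ↦ 0  <
x = 0, y = 1 ↦ 0  <
x = 1/3, y = 0 ↦ 1/3  <
x = 1/3, y = 1/3 ↦ 1/3  <
x = 1/3, y = 2/3 ↦ 1/3  <
x = 1/3, y = 1 ↦ 1/3  <
x = 2/3, y = 0 ↦ 2/3  <
x = 2/3, y = 1/3 ↦ 2/3  <
x = 2/3, y = 2/3 ↦ 2/3  <
x = 2/3, y = 1 ↦ 2/3  <
x = 1, y = 0 ↦ 1  ≥
x = 1, y = 1/3 ↦ 1  ≥
x = 1, y = 2/3 ↦ 1  ≥
x = 1, y = 1 ↦ 1  ≥
So 4 of the 16 assignments meet the threshold.

4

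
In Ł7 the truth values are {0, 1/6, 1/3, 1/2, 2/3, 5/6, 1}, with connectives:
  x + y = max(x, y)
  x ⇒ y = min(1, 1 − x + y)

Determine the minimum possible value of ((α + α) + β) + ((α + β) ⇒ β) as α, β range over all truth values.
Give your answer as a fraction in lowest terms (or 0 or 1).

Take α = 1/2, β = 0:
α + α = 1/2 + 1/2 = 1/2
(α + α) + β = 1/2 + 0 = 1/2
α + β = 1/2 + 0 = 1/2
(α + β) ⇒ β = 1/2 ⇒ 0 = 1/2
((α + α) + β) + ((α + β) ⇒ β) = 1/2 + 1/2 = 1/2
No assignment yields a value below 1/2, so this is the minimum.

1/2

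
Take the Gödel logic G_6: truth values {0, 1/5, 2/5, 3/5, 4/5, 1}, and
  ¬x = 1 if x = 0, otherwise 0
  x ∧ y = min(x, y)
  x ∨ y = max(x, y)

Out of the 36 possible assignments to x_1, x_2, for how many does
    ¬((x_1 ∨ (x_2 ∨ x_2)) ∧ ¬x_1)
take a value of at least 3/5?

31

value 1: 31 assignments (counts)
value 0: 5 assignments
So 31 of the 36 assignments meet the threshold.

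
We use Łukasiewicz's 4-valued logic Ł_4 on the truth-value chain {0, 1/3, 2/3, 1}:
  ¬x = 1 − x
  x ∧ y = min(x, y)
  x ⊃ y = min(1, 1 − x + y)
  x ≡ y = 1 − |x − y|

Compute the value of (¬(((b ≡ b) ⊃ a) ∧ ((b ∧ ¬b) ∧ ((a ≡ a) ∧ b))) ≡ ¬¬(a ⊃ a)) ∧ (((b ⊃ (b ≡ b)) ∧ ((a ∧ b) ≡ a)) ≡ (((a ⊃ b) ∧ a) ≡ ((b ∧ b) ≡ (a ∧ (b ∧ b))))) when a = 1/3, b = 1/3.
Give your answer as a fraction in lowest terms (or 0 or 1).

1/3

b ≡ b = 1/3 ≡ 1/3 = 1
(b ≡ b) ⊃ a = 1 ⊃ 1/3 = 1/3
¬b = ¬1/3 = 2/3
b ∧ ¬b = 1/3 ∧ 2/3 = 1/3
a ≡ a = 1/3 ≡ 1/3 = 1
(a ≡ a) ∧ b = 1 ∧ 1/3 = 1/3
(b ∧ ¬b) ∧ ((a ≡ a) ∧ b) = 1/3 ∧ 1/3 = 1/3
((b ≡ b) ⊃ a) ∧ ((b ∧ ¬b) ∧ ((a ≡ a) ∧ b)) = 1/3 ∧ 1/3 = 1/3
¬(((b ≡ b) ⊃ a) ∧ ((b ∧ ¬b) ∧ ((a ≡ a) ∧ b))) = ¬1/3 = 2/3
a ⊃ a = 1/3 ⊃ 1/3 = 1
¬(a ⊃ a) = ¬1 = 0
¬¬(a ⊃ a) = ¬0 = 1
¬(((b ≡ b) ⊃ a) ∧ ((b ∧ ¬b) ∧ ((a ≡ a) ∧ b))) ≡ ¬¬(a ⊃ a) = 2/3 ≡ 1 = 2/3
b ≡ b = 1/3 ≡ 1/3 = 1
b ⊃ (b ≡ b) = 1/3 ⊃ 1 = 1
a ∧ b = 1/3 ∧ 1/3 = 1/3
(a ∧ b) ≡ a = 1/3 ≡ 1/3 = 1
(b ⊃ (b ≡ b)) ∧ ((a ∧ b) ≡ a) = 1 ∧ 1 = 1
a ⊃ b = 1/3 ⊃ 1/3 = 1
(a ⊃ b) ∧ a = 1 ∧ 1/3 = 1/3
b ∧ b = 1/3 ∧ 1/3 = 1/3
b ∧ b = 1/3 ∧ 1/3 = 1/3
a ∧ (b ∧ b) = 1/3 ∧ 1/3 = 1/3
(b ∧ b) ≡ (a ∧ (b ∧ b)) = 1/3 ≡ 1/3 = 1
((a ⊃ b) ∧ a) ≡ ((b ∧ b) ≡ (a ∧ (b ∧ b))) = 1/3 ≡ 1 = 1/3
((b ⊃ (b ≡ b)) ∧ ((a ∧ b) ≡ a)) ≡ (((a ⊃ b) ∧ a) ≡ ((b ∧ b) ≡ (a ∧ (b ∧ b)))) = 1 ≡ 1/3 = 1/3
(¬(((b ≡ b) ⊃ a) ∧ ((b ∧ ¬b) ∧ ((a ≡ a) ∧ b))) ≡ ¬¬(a ⊃ a)) ∧ (((b ⊃ (b ≡ b)) ∧ ((a ∧ b) ≡ a)) ≡ (((a ⊃ b) ∧ a) ≡ ((b ∧ b) ≡ (a ∧ (b ∧ b))))) = 2/3 ∧ 1/3 = 1/3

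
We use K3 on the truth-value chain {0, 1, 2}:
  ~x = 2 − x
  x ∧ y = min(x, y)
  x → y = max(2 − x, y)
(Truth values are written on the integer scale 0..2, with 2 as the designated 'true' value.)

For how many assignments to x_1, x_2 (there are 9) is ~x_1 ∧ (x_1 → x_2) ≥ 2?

3

x_1 = 0, x_2 = 0 ↦ 2  ≥
x_1 = 0, x_2 = 1 ↦ 2  ≥
x_1 = 0, x_2 = 2 ↦ 2  ≥
x_1 = 1, x_2 = 0 ↦ 1  <
x_1 = 1, x_2 = 1 ↦ 1  <
x_1 = 1, x_2 = 2 ↦ 1  <
x_1 = 2, x_2 = 0 ↦ 0  <
x_1 = 2, x_2 = 1 ↦ 0  <
x_1 = 2, x_2 = 2 ↦ 0  <
So 3 of the 9 assignments meet the threshold.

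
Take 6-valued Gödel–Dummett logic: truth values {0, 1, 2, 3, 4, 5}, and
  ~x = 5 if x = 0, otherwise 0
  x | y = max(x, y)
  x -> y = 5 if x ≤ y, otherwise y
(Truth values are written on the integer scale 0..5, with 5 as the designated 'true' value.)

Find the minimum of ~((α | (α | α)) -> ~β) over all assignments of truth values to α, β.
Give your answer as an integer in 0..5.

0

Take α = 0, β = 0:
α | α = 0 | 0 = 0
α | (α | α) = 0 | 0 = 0
~β = ~0 = 5
(α | (α | α)) -> ~β = 0 -> 5 = 5
~((α | (α | α)) -> ~β) = ~5 = 0
No assignment yields a value below 0, so this is the minimum.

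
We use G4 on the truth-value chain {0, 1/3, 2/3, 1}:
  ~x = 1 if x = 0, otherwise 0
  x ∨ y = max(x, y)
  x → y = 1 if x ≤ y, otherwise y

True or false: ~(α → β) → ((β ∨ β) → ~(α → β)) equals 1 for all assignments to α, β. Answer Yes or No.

α = 0, β = 0 ↦ 1
α = 0, β = 1/3 ↦ 1
α = 0, β = 2/3 ↦ 1
α = 0, β = 1 ↦ 1
α = 1/3, β = 0 ↦ 1
α = 1/3, β = 1/3 ↦ 1
α = 1/3, β = 2/3 ↦ 1
α = 1/3, β = 1 ↦ 1
α = 2/3, β = 0 ↦ 1
α = 2/3, β = 1/3 ↦ 1
α = 2/3, β = 2/3 ↦ 1
α = 2/3, β = 1 ↦ 1
α = 1, β = 0 ↦ 1
α = 1, β = 1/3 ↦ 1
α = 1, β = 2/3 ↦ 1
α = 1, β = 1 ↦ 1
Every assignment gives a value ≥ 1.

Yes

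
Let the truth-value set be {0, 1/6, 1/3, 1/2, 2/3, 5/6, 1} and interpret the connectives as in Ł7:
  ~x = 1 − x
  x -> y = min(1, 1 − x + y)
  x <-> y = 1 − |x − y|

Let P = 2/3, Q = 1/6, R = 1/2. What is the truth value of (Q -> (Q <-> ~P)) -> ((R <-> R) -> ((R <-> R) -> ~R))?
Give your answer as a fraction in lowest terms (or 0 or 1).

~P = ~2/3 = 1/3
Q <-> ~P = 1/6 <-> 1/3 = 5/6
Q -> (Q <-> ~P) = 1/6 -> 5/6 = 1
R <-> R = 1/2 <-> 1/2 = 1
R <-> R = 1/2 <-> 1/2 = 1
~R = ~1/2 = 1/2
(R <-> R) -> ~R = 1 -> 1/2 = 1/2
(R <-> R) -> ((R <-> R) -> ~R) = 1 -> 1/2 = 1/2
(Q -> (Q <-> ~P)) -> ((R <-> R) -> ((R <-> R) -> ~R)) = 1 -> 1/2 = 1/2

1/2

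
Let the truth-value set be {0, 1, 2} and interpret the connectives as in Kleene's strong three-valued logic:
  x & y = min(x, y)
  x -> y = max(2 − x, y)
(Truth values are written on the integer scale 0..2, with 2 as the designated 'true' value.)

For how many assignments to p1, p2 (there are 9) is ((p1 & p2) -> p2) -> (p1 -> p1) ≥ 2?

6

p1 = 0, p2 = 0 ↦ 2  ≥
p1 = 0, p2 = 1 ↦ 2  ≥
p1 = 0, p2 = 2 ↦ 2  ≥
p1 = 1, p2 = 0 ↦ 1  <
p1 = 1, p2 = 1 ↦ 1  <
p1 = 1, p2 = 2 ↦ 1  <
p1 = 2, p2 = 0 ↦ 2  ≥
p1 = 2, p2 = 1 ↦ 2  ≥
p1 = 2, p2 = 2 ↦ 2  ≥
So 6 of the 9 assignments meet the threshold.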